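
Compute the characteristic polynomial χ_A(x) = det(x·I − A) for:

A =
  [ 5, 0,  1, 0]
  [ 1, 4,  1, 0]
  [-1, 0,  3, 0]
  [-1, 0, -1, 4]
x^4 - 16*x^3 + 96*x^2 - 256*x + 256

Expanding det(x·I − A) (e.g. by cofactor expansion or by noting that A is similar to its Jordan form J, which has the same characteristic polynomial as A) gives
  χ_A(x) = x^4 - 16*x^3 + 96*x^2 - 256*x + 256
which factors as (x - 4)^4. The eigenvalues (with algebraic multiplicities) are λ = 4 with multiplicity 4.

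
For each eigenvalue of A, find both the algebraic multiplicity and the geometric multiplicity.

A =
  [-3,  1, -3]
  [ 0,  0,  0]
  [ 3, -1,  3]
λ = 0: alg = 3, geom = 2

Step 1 — factor the characteristic polynomial to read off the algebraic multiplicities:
  χ_A(x) = x^3

Step 2 — compute geometric multiplicities via the rank-nullity identity g(λ) = n − rank(A − λI):
  rank(A − (0)·I) = 1, so dim ker(A − (0)·I) = n − 1 = 2

Summary:
  λ = 0: algebraic multiplicity = 3, geometric multiplicity = 2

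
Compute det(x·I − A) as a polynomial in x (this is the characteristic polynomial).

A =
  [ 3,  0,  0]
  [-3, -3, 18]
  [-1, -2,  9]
x^3 - 9*x^2 + 27*x - 27

Expanding det(x·I − A) (e.g. by cofactor expansion or by noting that A is similar to its Jordan form J, which has the same characteristic polynomial as A) gives
  χ_A(x) = x^3 - 9*x^2 + 27*x - 27
which factors as (x - 3)^3. The eigenvalues (with algebraic multiplicities) are λ = 3 with multiplicity 3.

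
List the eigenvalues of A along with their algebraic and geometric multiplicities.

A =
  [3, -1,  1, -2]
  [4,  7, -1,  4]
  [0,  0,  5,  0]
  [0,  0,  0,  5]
λ = 5: alg = 4, geom = 2

Step 1 — factor the characteristic polynomial to read off the algebraic multiplicities:
  χ_A(x) = (x - 5)^4

Step 2 — compute geometric multiplicities via the rank-nullity identity g(λ) = n − rank(A − λI):
  rank(A − (5)·I) = 2, so dim ker(A − (5)·I) = n − 2 = 2

Summary:
  λ = 5: algebraic multiplicity = 4, geometric multiplicity = 2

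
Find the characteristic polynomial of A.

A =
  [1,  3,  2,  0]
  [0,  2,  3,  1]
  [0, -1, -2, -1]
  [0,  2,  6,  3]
x^4 - 4*x^3 + 6*x^2 - 4*x + 1

Expanding det(x·I − A) (e.g. by cofactor expansion or by noting that A is similar to its Jordan form J, which has the same characteristic polynomial as A) gives
  χ_A(x) = x^4 - 4*x^3 + 6*x^2 - 4*x + 1
which factors as (x - 1)^4. The eigenvalues (with algebraic multiplicities) are λ = 1 with multiplicity 4.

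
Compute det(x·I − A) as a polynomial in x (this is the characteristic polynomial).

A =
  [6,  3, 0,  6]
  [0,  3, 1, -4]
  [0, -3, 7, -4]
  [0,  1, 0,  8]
x^4 - 24*x^3 + 216*x^2 - 864*x + 1296

Expanding det(x·I − A) (e.g. by cofactor expansion or by noting that A is similar to its Jordan form J, which has the same characteristic polynomial as A) gives
  χ_A(x) = x^4 - 24*x^3 + 216*x^2 - 864*x + 1296
which factors as (x - 6)^4. The eigenvalues (with algebraic multiplicities) are λ = 6 with multiplicity 4.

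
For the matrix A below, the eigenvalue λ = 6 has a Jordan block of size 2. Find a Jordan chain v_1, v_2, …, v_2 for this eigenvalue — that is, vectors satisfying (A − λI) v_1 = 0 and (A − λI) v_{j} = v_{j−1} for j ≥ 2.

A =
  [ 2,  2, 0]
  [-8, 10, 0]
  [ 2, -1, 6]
A Jordan chain for λ = 6 of length 2:
v_1 = (-4, -8, 2)ᵀ
v_2 = (1, 0, 0)ᵀ

Let N = A − (6)·I. We want v_2 with N^2 v_2 = 0 but N^1 v_2 ≠ 0; then v_{j-1} := N · v_j for j = 2, …, 2.

Pick v_2 = (1, 0, 0)ᵀ.
Then v_1 = N · v_2 = (-4, -8, 2)ᵀ.

Sanity check: (A − (6)·I) v_1 = (0, 0, 0)ᵀ = 0. ✓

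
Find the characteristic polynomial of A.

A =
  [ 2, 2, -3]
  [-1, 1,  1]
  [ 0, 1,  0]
x^3 - 3*x^2 + 3*x - 1

Expanding det(x·I − A) (e.g. by cofactor expansion or by noting that A is similar to its Jordan form J, which has the same characteristic polynomial as A) gives
  χ_A(x) = x^3 - 3*x^2 + 3*x - 1
which factors as (x - 1)^3. The eigenvalues (with algebraic multiplicities) are λ = 1 with multiplicity 3.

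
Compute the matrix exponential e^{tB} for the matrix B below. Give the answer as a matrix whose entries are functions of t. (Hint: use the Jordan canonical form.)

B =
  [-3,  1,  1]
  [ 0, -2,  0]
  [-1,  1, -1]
e^{tB} =
  [-t*exp(-2*t) + exp(-2*t), t*exp(-2*t), t*exp(-2*t)]
  [0, exp(-2*t), 0]
  [-t*exp(-2*t), t*exp(-2*t), t*exp(-2*t) + exp(-2*t)]

Strategy: write B = P · J · P⁻¹ where J is a Jordan canonical form, so e^{tB} = P · e^{tJ} · P⁻¹, and e^{tJ} can be computed block-by-block.

B has Jordan form
J =
  [-2,  1,  0]
  [ 0, -2,  0]
  [ 0,  0, -2]
(up to reordering of blocks).

Per-block formulas:
  For a 1×1 block at λ = -2: exp(t · [-2]) = [e^(-2t)].
  For a 2×2 Jordan block J_2(-2): exp(t · J_2(-2)) = e^(-2t)·(I + t·N), where N is the 2×2 nilpotent shift.

After assembling e^{tJ} and conjugating by P, we get:

e^{tB} =
  [-t*exp(-2*t) + exp(-2*t), t*exp(-2*t), t*exp(-2*t)]
  [0, exp(-2*t), 0]
  [-t*exp(-2*t), t*exp(-2*t), t*exp(-2*t) + exp(-2*t)]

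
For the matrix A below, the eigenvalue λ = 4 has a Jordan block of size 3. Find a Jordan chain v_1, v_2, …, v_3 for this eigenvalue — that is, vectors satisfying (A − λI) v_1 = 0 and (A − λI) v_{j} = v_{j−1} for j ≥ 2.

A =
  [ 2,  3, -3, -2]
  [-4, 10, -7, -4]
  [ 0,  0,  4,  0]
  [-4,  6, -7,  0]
A Jordan chain for λ = 4 of length 3:
v_1 = (-1, -2, 0, -2)ᵀ
v_2 = (-3, -7, 0, -7)ᵀ
v_3 = (0, 0, 1, 0)ᵀ

Let N = A − (4)·I. We want v_3 with N^3 v_3 = 0 but N^2 v_3 ≠ 0; then v_{j-1} := N · v_j for j = 3, …, 2.

Pick v_3 = (0, 0, 1, 0)ᵀ.
Then v_2 = N · v_3 = (-3, -7, 0, -7)ᵀ.
Then v_1 = N · v_2 = (-1, -2, 0, -2)ᵀ.

Sanity check: (A − (4)·I) v_1 = (0, 0, 0, 0)ᵀ = 0. ✓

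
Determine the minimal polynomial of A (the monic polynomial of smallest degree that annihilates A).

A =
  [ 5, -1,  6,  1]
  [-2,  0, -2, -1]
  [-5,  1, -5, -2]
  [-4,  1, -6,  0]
x^4 - 2*x^2 + 1

The characteristic polynomial is χ_A(x) = (x - 1)^2*(x + 1)^2, so the eigenvalues are known. The minimal polynomial is
  m_A(x) = Π_λ (x − λ)^{k_λ}
where k_λ is the size of the *largest* Jordan block for λ (equivalently, the smallest k with (A − λI)^k v = 0 for every generalised eigenvector v of λ).

  λ = -1: largest Jordan block has size 2, contributing (x + 1)^2
  λ = 1: largest Jordan block has size 2, contributing (x − 1)^2

So m_A(x) = (x - 1)^2*(x + 1)^2 = x^4 - 2*x^2 + 1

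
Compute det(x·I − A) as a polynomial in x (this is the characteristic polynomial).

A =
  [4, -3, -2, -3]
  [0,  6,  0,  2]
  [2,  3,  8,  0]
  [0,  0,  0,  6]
x^4 - 24*x^3 + 216*x^2 - 864*x + 1296

Expanding det(x·I − A) (e.g. by cofactor expansion or by noting that A is similar to its Jordan form J, which has the same characteristic polynomial as A) gives
  χ_A(x) = x^4 - 24*x^3 + 216*x^2 - 864*x + 1296
which factors as (x - 6)^4. The eigenvalues (with algebraic multiplicities) are λ = 6 with multiplicity 4.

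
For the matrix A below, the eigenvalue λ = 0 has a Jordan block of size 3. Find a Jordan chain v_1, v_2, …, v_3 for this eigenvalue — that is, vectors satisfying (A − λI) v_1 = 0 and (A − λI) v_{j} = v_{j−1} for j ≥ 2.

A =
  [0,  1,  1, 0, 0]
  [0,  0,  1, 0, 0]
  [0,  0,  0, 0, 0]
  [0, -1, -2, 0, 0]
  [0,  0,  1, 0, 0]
A Jordan chain for λ = 0 of length 3:
v_1 = (1, 0, 0, -1, 0)ᵀ
v_2 = (1, 1, 0, -2, 1)ᵀ
v_3 = (0, 0, 1, 0, 0)ᵀ

Let N = A − (0)·I. We want v_3 with N^3 v_3 = 0 but N^2 v_3 ≠ 0; then v_{j-1} := N · v_j for j = 3, …, 2.

Pick v_3 = (0, 0, 1, 0, 0)ᵀ.
Then v_2 = N · v_3 = (1, 1, 0, -2, 1)ᵀ.
Then v_1 = N · v_2 = (1, 0, 0, -1, 0)ᵀ.

Sanity check: (A − (0)·I) v_1 = (0, 0, 0, 0, 0)ᵀ = 0. ✓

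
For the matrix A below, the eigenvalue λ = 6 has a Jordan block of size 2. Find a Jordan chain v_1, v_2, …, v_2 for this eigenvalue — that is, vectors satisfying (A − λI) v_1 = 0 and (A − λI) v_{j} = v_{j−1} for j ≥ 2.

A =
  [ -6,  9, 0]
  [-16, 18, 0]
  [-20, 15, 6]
A Jordan chain for λ = 6 of length 2:
v_1 = (-12, -16, -20)ᵀ
v_2 = (1, 0, 0)ᵀ

Let N = A − (6)·I. We want v_2 with N^2 v_2 = 0 but N^1 v_2 ≠ 0; then v_{j-1} := N · v_j for j = 2, …, 2.

Pick v_2 = (1, 0, 0)ᵀ.
Then v_1 = N · v_2 = (-12, -16, -20)ᵀ.

Sanity check: (A − (6)·I) v_1 = (0, 0, 0)ᵀ = 0. ✓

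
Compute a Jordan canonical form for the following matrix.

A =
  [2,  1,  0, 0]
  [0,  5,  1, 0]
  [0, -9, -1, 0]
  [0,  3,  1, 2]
J_3(2) ⊕ J_1(2)

The characteristic polynomial is
  det(x·I − A) = x^4 - 8*x^3 + 24*x^2 - 32*x + 16 = (x - 2)^4

Eigenvalues and multiplicities (the geometric multiplicity of λ is n − rank(A − λI), which equals the number of Jordan blocks for λ):
  λ = 2: algebraic multiplicity = 4, geometric multiplicity = 2

Determining the block sizes for each eigenvalue:
  λ = 2: with am = 4 and gm = 2, the partition is not yet determined (e.g. several partitions of 4 into 2 parts exist). Let N = A − (2)·I. Computing rank(N^1) = 2, rank(N^2) = 1, rank(N^3) = 0; the number of blocks of size ≥ j is rank(N^{j−1}) − rank(N^j), giving [2, 1, 1]. So we have 1 block(s) of size 3, 1 block(s) of size 1 → block sizes [3, 1]

Assembling the blocks gives a Jordan form
J =
  [2, 1, 0, 0]
  [0, 2, 1, 0]
  [0, 0, 2, 0]
  [0, 0, 0, 2]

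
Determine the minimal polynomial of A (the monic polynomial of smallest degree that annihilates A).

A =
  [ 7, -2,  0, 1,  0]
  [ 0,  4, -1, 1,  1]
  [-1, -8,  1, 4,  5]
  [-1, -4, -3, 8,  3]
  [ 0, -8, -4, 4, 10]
x^3 - 18*x^2 + 108*x - 216

The characteristic polynomial is χ_A(x) = (x - 6)^5, so the eigenvalues are known. The minimal polynomial is
  m_A(x) = Π_λ (x − λ)^{k_λ}
where k_λ is the size of the *largest* Jordan block for λ (equivalently, the smallest k with (A − λI)^k v = 0 for every generalised eigenvector v of λ).

  λ = 6: largest Jordan block has size 3, contributing (x − 6)^3

So m_A(x) = (x - 6)^3 = x^3 - 18*x^2 + 108*x - 216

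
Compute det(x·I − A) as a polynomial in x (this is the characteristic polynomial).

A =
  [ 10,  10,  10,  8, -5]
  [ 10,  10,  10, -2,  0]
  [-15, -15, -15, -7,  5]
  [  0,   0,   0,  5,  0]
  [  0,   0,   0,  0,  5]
x^5 - 15*x^4 + 75*x^3 - 125*x^2

Expanding det(x·I − A) (e.g. by cofactor expansion or by noting that A is similar to its Jordan form J, which has the same characteristic polynomial as A) gives
  χ_A(x) = x^5 - 15*x^4 + 75*x^3 - 125*x^2
which factors as x^2*(x - 5)^3. The eigenvalues (with algebraic multiplicities) are λ = 0 with multiplicity 2, λ = 5 with multiplicity 3.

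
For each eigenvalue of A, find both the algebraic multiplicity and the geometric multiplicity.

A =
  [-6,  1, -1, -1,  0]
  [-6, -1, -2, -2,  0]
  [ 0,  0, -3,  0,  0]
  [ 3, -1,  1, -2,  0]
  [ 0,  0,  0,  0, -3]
λ = -3: alg = 5, geom = 4

Step 1 — factor the characteristic polynomial to read off the algebraic multiplicities:
  χ_A(x) = (x + 3)^5

Step 2 — compute geometric multiplicities via the rank-nullity identity g(λ) = n − rank(A − λI):
  rank(A − (-3)·I) = 1, so dim ker(A − (-3)·I) = n − 1 = 4

Summary:
  λ = -3: algebraic multiplicity = 5, geometric multiplicity = 4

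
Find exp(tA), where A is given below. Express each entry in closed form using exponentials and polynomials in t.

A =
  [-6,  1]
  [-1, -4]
e^{tA} =
  [-t*exp(-5*t) + exp(-5*t), t*exp(-5*t)]
  [-t*exp(-5*t), t*exp(-5*t) + exp(-5*t)]

Strategy: write A = P · J · P⁻¹ where J is a Jordan canonical form, so e^{tA} = P · e^{tJ} · P⁻¹, and e^{tJ} can be computed block-by-block.

A has Jordan form
J =
  [-5,  1]
  [ 0, -5]
(up to reordering of blocks).

Per-block formulas:
  For a 2×2 Jordan block J_2(-5): exp(t · J_2(-5)) = e^(-5t)·(I + t·N), where N is the 2×2 nilpotent shift.

After assembling e^{tJ} and conjugating by P, we get:

e^{tA} =
  [-t*exp(-5*t) + exp(-5*t), t*exp(-5*t)]
  [-t*exp(-5*t), t*exp(-5*t) + exp(-5*t)]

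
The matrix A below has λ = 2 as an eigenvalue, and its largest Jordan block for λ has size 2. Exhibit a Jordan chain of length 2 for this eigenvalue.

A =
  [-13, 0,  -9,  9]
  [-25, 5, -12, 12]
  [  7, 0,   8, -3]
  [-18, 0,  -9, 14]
A Jordan chain for λ = 2 of length 2:
v_1 = (9, 15, -6, 9)ᵀ
v_2 = (0, 1, -1, 0)ᵀ

Let N = A − (2)·I. We want v_2 with N^2 v_2 = 0 but N^1 v_2 ≠ 0; then v_{j-1} := N · v_j for j = 2, …, 2.

Pick v_2 = (0, 1, -1, 0)ᵀ.
Then v_1 = N · v_2 = (9, 15, -6, 9)ᵀ.

Sanity check: (A − (2)·I) v_1 = (0, 0, 0, 0)ᵀ = 0. ✓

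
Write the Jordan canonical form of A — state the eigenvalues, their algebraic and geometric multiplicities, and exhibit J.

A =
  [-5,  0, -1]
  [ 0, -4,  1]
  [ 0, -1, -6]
J_3(-5)

The characteristic polynomial is
  det(x·I − A) = x^3 + 15*x^2 + 75*x + 125 = (x + 5)^3

Eigenvalues and multiplicities (the geometric multiplicity of λ is n − rank(A − λI), which equals the number of Jordan blocks for λ):
  λ = -5: algebraic multiplicity = 3, geometric multiplicity = 1

Determining the block sizes for each eigenvalue:
  λ = -5: one block (gm = 1), so the single block has size am = 3 → block sizes [3]

Assembling the blocks gives a Jordan form
J =
  [-5,  1,  0]
  [ 0, -5,  1]
  [ 0,  0, -5]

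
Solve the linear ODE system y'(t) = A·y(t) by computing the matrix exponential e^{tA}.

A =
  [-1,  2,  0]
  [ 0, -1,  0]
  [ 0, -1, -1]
e^{tA} =
  [exp(-t), 2*t*exp(-t), 0]
  [0, exp(-t), 0]
  [0, -t*exp(-t), exp(-t)]

Strategy: write A = P · J · P⁻¹ where J is a Jordan canonical form, so e^{tA} = P · e^{tJ} · P⁻¹, and e^{tJ} can be computed block-by-block.

A has Jordan form
J =
  [-1,  1,  0]
  [ 0, -1,  0]
  [ 0,  0, -1]
(up to reordering of blocks).

Per-block formulas:
  For a 1×1 block at λ = -1: exp(t · [-1]) = [e^(-1t)].
  For a 2×2 Jordan block J_2(-1): exp(t · J_2(-1)) = e^(-1t)·(I + t·N), where N is the 2×2 nilpotent shift.

After assembling e^{tJ} and conjugating by P, we get:

e^{tA} =
  [exp(-t), 2*t*exp(-t), 0]
  [0, exp(-t), 0]
  [0, -t*exp(-t), exp(-t)]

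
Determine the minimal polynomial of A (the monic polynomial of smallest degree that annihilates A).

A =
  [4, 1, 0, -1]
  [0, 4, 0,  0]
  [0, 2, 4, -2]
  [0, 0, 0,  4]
x^2 - 8*x + 16

The characteristic polynomial is χ_A(x) = (x - 4)^4, so the eigenvalues are known. The minimal polynomial is
  m_A(x) = Π_λ (x − λ)^{k_λ}
where k_λ is the size of the *largest* Jordan block for λ (equivalently, the smallest k with (A − λI)^k v = 0 for every generalised eigenvector v of λ).

  λ = 4: largest Jordan block has size 2, contributing (x − 4)^2

So m_A(x) = (x - 4)^2 = x^2 - 8*x + 16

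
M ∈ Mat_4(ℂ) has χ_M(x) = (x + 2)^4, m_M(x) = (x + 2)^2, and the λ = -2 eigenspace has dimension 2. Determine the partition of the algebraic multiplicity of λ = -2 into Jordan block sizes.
Block sizes for λ = -2: [2, 2]

Step 1 — from the characteristic polynomial, algebraic multiplicity of λ = -2 is 4. From dim ker(M − (-2)·I) = 2, there are exactly 2 Jordan blocks for λ = -2.
Step 2 — from the minimal polynomial, the factor (x + 2)^2 tells us the largest block for λ = -2 has size 2.
Step 3 — with total size 4, 2 blocks, and largest block 2, the block sizes (in nonincreasing order) are [2, 2].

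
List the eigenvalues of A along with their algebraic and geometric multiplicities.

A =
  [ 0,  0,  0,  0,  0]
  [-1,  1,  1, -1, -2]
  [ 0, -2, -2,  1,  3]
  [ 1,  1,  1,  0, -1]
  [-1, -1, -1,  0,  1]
λ = 0: alg = 5, geom = 3

Step 1 — factor the characteristic polynomial to read off the algebraic multiplicities:
  χ_A(x) = x^5

Step 2 — compute geometric multiplicities via the rank-nullity identity g(λ) = n − rank(A − λI):
  rank(A − (0)·I) = 2, so dim ker(A − (0)·I) = n − 2 = 3

Summary:
  λ = 0: algebraic multiplicity = 5, geometric multiplicity = 3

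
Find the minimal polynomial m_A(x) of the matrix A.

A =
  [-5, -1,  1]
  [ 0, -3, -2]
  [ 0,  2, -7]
x^2 + 10*x + 25

The characteristic polynomial is χ_A(x) = (x + 5)^3, so the eigenvalues are known. The minimal polynomial is
  m_A(x) = Π_λ (x − λ)^{k_λ}
where k_λ is the size of the *largest* Jordan block for λ (equivalently, the smallest k with (A − λI)^k v = 0 for every generalised eigenvector v of λ).

  λ = -5: largest Jordan block has size 2, contributing (x + 5)^2

So m_A(x) = (x + 5)^2 = x^2 + 10*x + 25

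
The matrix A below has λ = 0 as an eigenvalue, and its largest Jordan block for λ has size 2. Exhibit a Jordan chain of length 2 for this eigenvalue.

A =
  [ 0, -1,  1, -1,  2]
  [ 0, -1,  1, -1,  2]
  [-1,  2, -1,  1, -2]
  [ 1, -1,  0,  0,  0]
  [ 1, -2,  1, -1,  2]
A Jordan chain for λ = 0 of length 2:
v_1 = (0, 0, -1, 1, 1)ᵀ
v_2 = (1, 0, 0, 0, 0)ᵀ

Let N = A − (0)·I. We want v_2 with N^2 v_2 = 0 but N^1 v_2 ≠ 0; then v_{j-1} := N · v_j for j = 2, …, 2.

Pick v_2 = (1, 0, 0, 0, 0)ᵀ.
Then v_1 = N · v_2 = (0, 0, -1, 1, 1)ᵀ.

Sanity check: (A − (0)·I) v_1 = (0, 0, 0, 0, 0)ᵀ = 0. ✓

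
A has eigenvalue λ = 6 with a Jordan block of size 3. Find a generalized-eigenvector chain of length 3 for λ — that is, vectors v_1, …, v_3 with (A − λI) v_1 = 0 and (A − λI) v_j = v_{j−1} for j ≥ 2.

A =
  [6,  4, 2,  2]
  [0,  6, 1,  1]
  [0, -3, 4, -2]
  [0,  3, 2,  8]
A Jordan chain for λ = 6 of length 3:
v_1 = (4, 0, -3, 3)ᵀ
v_2 = (2, 1, -2, 2)ᵀ
v_3 = (0, 0, 1, 0)ᵀ

Let N = A − (6)·I. We want v_3 with N^3 v_3 = 0 but N^2 v_3 ≠ 0; then v_{j-1} := N · v_j for j = 3, …, 2.

Pick v_3 = (0, 0, 1, 0)ᵀ.
Then v_2 = N · v_3 = (2, 1, -2, 2)ᵀ.
Then v_1 = N · v_2 = (4, 0, -3, 3)ᵀ.

Sanity check: (A − (6)·I) v_1 = (0, 0, 0, 0)ᵀ = 0. ✓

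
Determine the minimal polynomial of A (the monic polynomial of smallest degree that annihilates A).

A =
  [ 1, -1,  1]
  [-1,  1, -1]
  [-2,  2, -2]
x^2

The characteristic polynomial is χ_A(x) = x^3, so the eigenvalues are known. The minimal polynomial is
  m_A(x) = Π_λ (x − λ)^{k_λ}
where k_λ is the size of the *largest* Jordan block for λ (equivalently, the smallest k with (A − λI)^k v = 0 for every generalised eigenvector v of λ).

  λ = 0: largest Jordan block has size 2, contributing (x − 0)^2

So m_A(x) = x^2 = x^2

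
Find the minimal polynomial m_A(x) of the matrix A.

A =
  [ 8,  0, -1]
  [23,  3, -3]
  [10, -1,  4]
x^3 - 15*x^2 + 75*x - 125

The characteristic polynomial is χ_A(x) = (x - 5)^3, so the eigenvalues are known. The minimal polynomial is
  m_A(x) = Π_λ (x − λ)^{k_λ}
where k_λ is the size of the *largest* Jordan block for λ (equivalently, the smallest k with (A − λI)^k v = 0 for every generalised eigenvector v of λ).

  λ = 5: largest Jordan block has size 3, contributing (x − 5)^3

So m_A(x) = (x - 5)^3 = x^3 - 15*x^2 + 75*x - 125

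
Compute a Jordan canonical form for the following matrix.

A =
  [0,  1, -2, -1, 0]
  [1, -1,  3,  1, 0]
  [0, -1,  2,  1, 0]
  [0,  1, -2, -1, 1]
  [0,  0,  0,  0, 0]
J_3(0) ⊕ J_2(0)

The characteristic polynomial is
  det(x·I − A) = x^5

Eigenvalues and multiplicities (the geometric multiplicity of λ is n − rank(A − λI), which equals the number of Jordan blocks for λ):
  λ = 0: algebraic multiplicity = 5, geometric multiplicity = 2

Determining the block sizes for each eigenvalue:
  λ = 0: with am = 5 and gm = 2, the partition is not yet determined (e.g. several partitions of 5 into 2 parts exist). Let N = A − (0)·I. Computing rank(N^1) = 3, rank(N^2) = 1, rank(N^3) = 0; the number of blocks of size ≥ j is rank(N^{j−1}) − rank(N^j), giving [2, 2, 1]. So we have 1 block(s) of size 3, 1 block(s) of size 2 → block sizes [3, 2]

Assembling the blocks gives a Jordan form
J =
  [0, 1, 0, 0, 0]
  [0, 0, 1, 0, 0]
  [0, 0, 0, 0, 0]
  [0, 0, 0, 0, 1]
  [0, 0, 0, 0, 0]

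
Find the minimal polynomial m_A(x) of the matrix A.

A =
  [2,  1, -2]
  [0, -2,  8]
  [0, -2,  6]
x^2 - 4*x + 4

The characteristic polynomial is χ_A(x) = (x - 2)^3, so the eigenvalues are known. The minimal polynomial is
  m_A(x) = Π_λ (x − λ)^{k_λ}
where k_λ is the size of the *largest* Jordan block for λ (equivalently, the smallest k with (A − λI)^k v = 0 for every generalised eigenvector v of λ).

  λ = 2: largest Jordan block has size 2, contributing (x − 2)^2

So m_A(x) = (x - 2)^2 = x^2 - 4*x + 4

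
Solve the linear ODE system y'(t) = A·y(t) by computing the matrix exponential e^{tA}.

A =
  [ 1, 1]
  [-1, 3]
e^{tA} =
  [-t*exp(2*t) + exp(2*t), t*exp(2*t)]
  [-t*exp(2*t), t*exp(2*t) + exp(2*t)]

Strategy: write A = P · J · P⁻¹ where J is a Jordan canonical form, so e^{tA} = P · e^{tJ} · P⁻¹, and e^{tJ} can be computed block-by-block.

A has Jordan form
J =
  [2, 1]
  [0, 2]
(up to reordering of blocks).

Per-block formulas:
  For a 2×2 Jordan block J_2(2): exp(t · J_2(2)) = e^(2t)·(I + t·N), where N is the 2×2 nilpotent shift.

After assembling e^{tJ} and conjugating by P, we get:

e^{tA} =
  [-t*exp(2*t) + exp(2*t), t*exp(2*t)]
  [-t*exp(2*t), t*exp(2*t) + exp(2*t)]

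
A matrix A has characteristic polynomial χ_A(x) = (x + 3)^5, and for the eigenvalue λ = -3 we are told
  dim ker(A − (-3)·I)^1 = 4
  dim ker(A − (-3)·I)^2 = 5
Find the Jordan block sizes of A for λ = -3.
Block sizes for λ = -3: [2, 1, 1, 1]

From the dimensions of kernels of powers, the number of Jordan blocks of size at least j is d_j − d_{j−1} where d_j = dim ker(N^j) (with d_0 = 0). Computing the differences gives [4, 1].
The number of blocks of size exactly k is (#blocks of size ≥ k) − (#blocks of size ≥ k + 1), so the partition is: 3 block(s) of size 1, 1 block(s) of size 2.
In nonincreasing order the block sizes are [2, 1, 1, 1].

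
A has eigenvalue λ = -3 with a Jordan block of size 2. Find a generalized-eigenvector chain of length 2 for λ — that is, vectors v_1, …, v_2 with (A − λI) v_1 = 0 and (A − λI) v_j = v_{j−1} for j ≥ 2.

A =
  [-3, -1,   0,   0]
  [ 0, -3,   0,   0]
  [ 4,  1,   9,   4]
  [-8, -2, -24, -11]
A Jordan chain for λ = -3 of length 2:
v_1 = (-1, 0, 1, -2)ᵀ
v_2 = (0, 1, 0, 0)ᵀ

Let N = A − (-3)·I. We want v_2 with N^2 v_2 = 0 but N^1 v_2 ≠ 0; then v_{j-1} := N · v_j for j = 2, …, 2.

Pick v_2 = (0, 1, 0, 0)ᵀ.
Then v_1 = N · v_2 = (-1, 0, 1, -2)ᵀ.

Sanity check: (A − (-3)·I) v_1 = (0, 0, 0, 0)ᵀ = 0. ✓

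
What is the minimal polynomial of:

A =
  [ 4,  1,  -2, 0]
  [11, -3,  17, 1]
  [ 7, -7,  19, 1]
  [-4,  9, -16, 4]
x^3 - 18*x^2 + 108*x - 216

The characteristic polynomial is χ_A(x) = (x - 6)^4, so the eigenvalues are known. The minimal polynomial is
  m_A(x) = Π_λ (x − λ)^{k_λ}
where k_λ is the size of the *largest* Jordan block for λ (equivalently, the smallest k with (A − λI)^k v = 0 for every generalised eigenvector v of λ).

  λ = 6: largest Jordan block has size 3, contributing (x − 6)^3

So m_A(x) = (x - 6)^3 = x^3 - 18*x^2 + 108*x - 216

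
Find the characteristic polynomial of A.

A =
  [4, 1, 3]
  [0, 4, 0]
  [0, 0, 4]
x^3 - 12*x^2 + 48*x - 64

Expanding det(x·I − A) (e.g. by cofactor expansion or by noting that A is similar to its Jordan form J, which has the same characteristic polynomial as A) gives
  χ_A(x) = x^3 - 12*x^2 + 48*x - 64
which factors as (x - 4)^3. The eigenvalues (with algebraic multiplicities) are λ = 4 with multiplicity 3.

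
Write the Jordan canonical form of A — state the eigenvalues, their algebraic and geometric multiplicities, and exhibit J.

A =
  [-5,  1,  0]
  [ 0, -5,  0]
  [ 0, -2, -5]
J_2(-5) ⊕ J_1(-5)

The characteristic polynomial is
  det(x·I − A) = x^3 + 15*x^2 + 75*x + 125 = (x + 5)^3

Eigenvalues and multiplicities (the geometric multiplicity of λ is n − rank(A − λI), which equals the number of Jordan blocks for λ):
  λ = -5: algebraic multiplicity = 3, geometric multiplicity = 2

Determining the block sizes for each eigenvalue:
  λ = -5: 2 blocks summing to 3 forces exactly one block of size 2 and the rest size 1 → block sizes [2, 1]

Assembling the blocks gives a Jordan form
J =
  [-5,  1,  0]
  [ 0, -5,  0]
  [ 0,  0, -5]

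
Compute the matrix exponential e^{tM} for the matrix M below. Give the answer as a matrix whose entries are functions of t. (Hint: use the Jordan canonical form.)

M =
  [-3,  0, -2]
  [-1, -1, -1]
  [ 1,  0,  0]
e^{tM} =
  [-exp(-t) + 2*exp(-2*t), 0, -2*exp(-t) + 2*exp(-2*t)]
  [-exp(-t) + exp(-2*t), exp(-t), -exp(-t) + exp(-2*t)]
  [exp(-t) - exp(-2*t), 0, 2*exp(-t) - exp(-2*t)]

Strategy: write M = P · J · P⁻¹ where J is a Jordan canonical form, so e^{tM} = P · e^{tJ} · P⁻¹, and e^{tJ} can be computed block-by-block.

M has Jordan form
J =
  [-2,  0,  0]
  [ 0, -1,  0]
  [ 0,  0, -1]
(up to reordering of blocks).

Per-block formulas:
  For a 1×1 block at λ = -1: exp(t · [-1]) = [e^(-1t)].
  For a 1×1 block at λ = -2: exp(t · [-2]) = [e^(-2t)].

After assembling e^{tJ} and conjugating by P, we get:

e^{tM} =
  [-exp(-t) + 2*exp(-2*t), 0, -2*exp(-t) + 2*exp(-2*t)]
  [-exp(-t) + exp(-2*t), exp(-t), -exp(-t) + exp(-2*t)]
  [exp(-t) - exp(-2*t), 0, 2*exp(-t) - exp(-2*t)]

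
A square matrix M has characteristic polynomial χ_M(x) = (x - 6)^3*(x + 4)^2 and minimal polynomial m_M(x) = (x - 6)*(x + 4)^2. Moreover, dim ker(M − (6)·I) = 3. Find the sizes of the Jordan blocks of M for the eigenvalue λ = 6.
Block sizes for λ = 6: [1, 1, 1]

Step 1 — from the characteristic polynomial, algebraic multiplicity of λ = 6 is 3. From dim ker(M − (6)·I) = 3, there are exactly 3 Jordan blocks for λ = 6.
Step 2 — from the minimal polynomial, the factor (x − 6) tells us the largest block for λ = 6 has size 1.
Step 3 — with total size 3, 3 blocks, and largest block 1, the block sizes (in nonincreasing order) are [1, 1, 1].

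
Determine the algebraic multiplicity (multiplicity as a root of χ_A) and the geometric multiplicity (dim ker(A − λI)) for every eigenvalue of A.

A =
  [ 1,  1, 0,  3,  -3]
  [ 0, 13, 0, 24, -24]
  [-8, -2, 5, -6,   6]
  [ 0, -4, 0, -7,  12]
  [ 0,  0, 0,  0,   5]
λ = 1: alg = 2, geom = 1; λ = 5: alg = 3, geom = 3

Step 1 — factor the characteristic polynomial to read off the algebraic multiplicities:
  χ_A(x) = (x - 5)^3*(x - 1)^2

Step 2 — compute geometric multiplicities via the rank-nullity identity g(λ) = n − rank(A − λI):
  rank(A − (1)·I) = 4, so dim ker(A − (1)·I) = n − 4 = 1
  rank(A − (5)·I) = 2, so dim ker(A − (5)·I) = n − 2 = 3

Summary:
  λ = 1: algebraic multiplicity = 2, geometric multiplicity = 1
  λ = 5: algebraic multiplicity = 3, geometric multiplicity = 3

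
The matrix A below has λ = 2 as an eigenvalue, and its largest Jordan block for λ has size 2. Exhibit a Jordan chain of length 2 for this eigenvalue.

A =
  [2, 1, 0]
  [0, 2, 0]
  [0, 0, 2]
A Jordan chain for λ = 2 of length 2:
v_1 = (1, 0, 0)ᵀ
v_2 = (0, 1, 0)ᵀ

Let N = A − (2)·I. We want v_2 with N^2 v_2 = 0 but N^1 v_2 ≠ 0; then v_{j-1} := N · v_j for j = 2, …, 2.

Pick v_2 = (0, 1, 0)ᵀ.
Then v_1 = N · v_2 = (1, 0, 0)ᵀ.

Sanity check: (A − (2)·I) v_1 = (0, 0, 0)ᵀ = 0. ✓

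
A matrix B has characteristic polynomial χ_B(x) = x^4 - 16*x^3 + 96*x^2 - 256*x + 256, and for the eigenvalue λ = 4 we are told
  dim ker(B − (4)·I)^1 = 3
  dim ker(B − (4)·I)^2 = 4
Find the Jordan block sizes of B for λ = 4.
Block sizes for λ = 4: [2, 1, 1]

From the dimensions of kernels of powers, the number of Jordan blocks of size at least j is d_j − d_{j−1} where d_j = dim ker(N^j) (with d_0 = 0). Computing the differences gives [3, 1].
The number of blocks of size exactly k is (#blocks of size ≥ k) − (#blocks of size ≥ k + 1), so the partition is: 2 block(s) of size 1, 1 block(s) of size 2.
In nonincreasing order the block sizes are [2, 1, 1].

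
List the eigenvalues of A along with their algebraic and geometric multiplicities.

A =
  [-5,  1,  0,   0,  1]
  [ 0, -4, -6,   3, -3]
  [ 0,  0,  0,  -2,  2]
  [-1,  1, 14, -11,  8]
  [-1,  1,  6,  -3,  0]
λ = -4: alg = 5, geom = 3

Step 1 — factor the characteristic polynomial to read off the algebraic multiplicities:
  χ_A(x) = (x + 4)^5

Step 2 — compute geometric multiplicities via the rank-nullity identity g(λ) = n − rank(A − λI):
  rank(A − (-4)·I) = 2, so dim ker(A − (-4)·I) = n − 2 = 3

Summary:
  λ = -4: algebraic multiplicity = 5, geometric multiplicity = 3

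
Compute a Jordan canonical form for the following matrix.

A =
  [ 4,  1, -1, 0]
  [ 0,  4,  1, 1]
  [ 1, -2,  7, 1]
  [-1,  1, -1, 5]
J_2(5) ⊕ J_2(5)

The characteristic polynomial is
  det(x·I − A) = x^4 - 20*x^3 + 150*x^2 - 500*x + 625 = (x - 5)^4

Eigenvalues and multiplicities (the geometric multiplicity of λ is n − rank(A − λI), which equals the number of Jordan blocks for λ):
  λ = 5: algebraic multiplicity = 4, geometric multiplicity = 2

Determining the block sizes for each eigenvalue:
  λ = 5: with am = 4 and gm = 2, the partition is not yet determined (e.g. several partitions of 4 into 2 parts exist). Let N = A − (5)·I. Computing rank(N^1) = 2, rank(N^2) = 0; the number of blocks of size ≥ j is rank(N^{j−1}) − rank(N^j), giving [2, 2]. So we have 2 block(s) of size 2 → block sizes [2, 2]

Assembling the blocks gives a Jordan form
J =
  [5, 1, 0, 0]
  [0, 5, 0, 0]
  [0, 0, 5, 1]
  [0, 0, 0, 5]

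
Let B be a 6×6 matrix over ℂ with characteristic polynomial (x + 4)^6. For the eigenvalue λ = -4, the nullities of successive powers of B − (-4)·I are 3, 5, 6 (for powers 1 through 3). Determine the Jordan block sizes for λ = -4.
Block sizes for λ = -4: [3, 2, 1]

From the dimensions of kernels of powers, the number of Jordan blocks of size at least j is d_j − d_{j−1} where d_j = dim ker(N^j) (with d_0 = 0). Computing the differences gives [3, 2, 1].
The number of blocks of size exactly k is (#blocks of size ≥ k) − (#blocks of size ≥ k + 1), so the partition is: 1 block(s) of size 1, 1 block(s) of size 2, 1 block(s) of size 3.
In nonincreasing order the block sizes are [3, 2, 1].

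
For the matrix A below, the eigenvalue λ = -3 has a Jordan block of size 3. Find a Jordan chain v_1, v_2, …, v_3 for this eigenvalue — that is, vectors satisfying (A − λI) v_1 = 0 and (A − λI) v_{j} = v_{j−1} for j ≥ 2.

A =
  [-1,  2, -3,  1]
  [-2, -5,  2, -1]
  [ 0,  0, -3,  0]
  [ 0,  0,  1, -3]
A Jordan chain for λ = -3 of length 3:
v_1 = (-1, 1, 0, 0)ᵀ
v_2 = (-3, 2, 0, 1)ᵀ
v_3 = (0, 0, 1, 0)ᵀ

Let N = A − (-3)·I. We want v_3 with N^3 v_3 = 0 but N^2 v_3 ≠ 0; then v_{j-1} := N · v_j for j = 3, …, 2.

Pick v_3 = (0, 0, 1, 0)ᵀ.
Then v_2 = N · v_3 = (-3, 2, 0, 1)ᵀ.
Then v_1 = N · v_2 = (-1, 1, 0, 0)ᵀ.

Sanity check: (A − (-3)·I) v_1 = (0, 0, 0, 0)ᵀ = 0. ✓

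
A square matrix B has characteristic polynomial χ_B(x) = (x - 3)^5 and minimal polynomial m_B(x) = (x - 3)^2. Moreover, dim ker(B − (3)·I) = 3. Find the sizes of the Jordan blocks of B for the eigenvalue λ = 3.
Block sizes for λ = 3: [2, 2, 1]

Step 1 — from the characteristic polynomial, algebraic multiplicity of λ = 3 is 5. From dim ker(B − (3)·I) = 3, there are exactly 3 Jordan blocks for λ = 3.
Step 2 — from the minimal polynomial, the factor (x − 3)^2 tells us the largest block for λ = 3 has size 2.
Step 3 — with total size 5, 3 blocks, and largest block 2, the block sizes (in nonincreasing order) are [2, 2, 1].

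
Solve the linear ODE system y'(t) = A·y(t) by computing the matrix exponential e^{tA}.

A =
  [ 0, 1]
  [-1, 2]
e^{tA} =
  [-t*exp(t) + exp(t), t*exp(t)]
  [-t*exp(t), t*exp(t) + exp(t)]

Strategy: write A = P · J · P⁻¹ where J is a Jordan canonical form, so e^{tA} = P · e^{tJ} · P⁻¹, and e^{tJ} can be computed block-by-block.

A has Jordan form
J =
  [1, 1]
  [0, 1]
(up to reordering of blocks).

Per-block formulas:
  For a 2×2 Jordan block J_2(1): exp(t · J_2(1)) = e^(1t)·(I + t·N), where N is the 2×2 nilpotent shift.

After assembling e^{tJ} and conjugating by P, we get:

e^{tA} =
  [-t*exp(t) + exp(t), t*exp(t)]
  [-t*exp(t), t*exp(t) + exp(t)]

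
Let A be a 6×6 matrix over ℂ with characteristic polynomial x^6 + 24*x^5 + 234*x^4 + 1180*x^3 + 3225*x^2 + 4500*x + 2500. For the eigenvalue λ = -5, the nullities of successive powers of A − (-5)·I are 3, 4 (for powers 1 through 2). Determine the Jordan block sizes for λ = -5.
Block sizes for λ = -5: [2, 1, 1]

From the dimensions of kernels of powers, the number of Jordan blocks of size at least j is d_j − d_{j−1} where d_j = dim ker(N^j) (with d_0 = 0). Computing the differences gives [3, 1].
The number of blocks of size exactly k is (#blocks of size ≥ k) − (#blocks of size ≥ k + 1), so the partition is: 2 block(s) of size 1, 1 block(s) of size 2.
In nonincreasing order the block sizes are [2, 1, 1].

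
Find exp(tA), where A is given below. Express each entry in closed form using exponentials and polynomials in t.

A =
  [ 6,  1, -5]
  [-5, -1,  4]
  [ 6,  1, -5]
e^{tA} =
  [t^2/2 + 6*t + 1, t, -t^2/2 - 5*t]
  [-t^2/2 - 5*t, 1 - t, t^2/2 + 4*t]
  [t^2/2 + 6*t, t, -t^2/2 - 5*t + 1]

Strategy: write A = P · J · P⁻¹ where J is a Jordan canonical form, so e^{tA} = P · e^{tJ} · P⁻¹, and e^{tJ} can be computed block-by-block.

A has Jordan form
J =
  [0, 1, 0]
  [0, 0, 1]
  [0, 0, 0]
(up to reordering of blocks).

Per-block formulas:
  For a 3×3 Jordan block J_3(0): exp(t · J_3(0)) = e^(0t)·(I + t·N + (t^2/2)·N^2), where N is the 3×3 nilpotent shift.

After assembling e^{tJ} and conjugating by P, we get:

e^{tA} =
  [t^2/2 + 6*t + 1, t, -t^2/2 - 5*t]
  [-t^2/2 - 5*t, 1 - t, t^2/2 + 4*t]
  [t^2/2 + 6*t, t, -t^2/2 - 5*t + 1]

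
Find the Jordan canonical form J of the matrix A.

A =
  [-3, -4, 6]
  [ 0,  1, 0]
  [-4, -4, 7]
J_1(1) ⊕ J_1(1) ⊕ J_1(3)

The characteristic polynomial is
  det(x·I − A) = x^3 - 5*x^2 + 7*x - 3 = (x - 3)*(x - 1)^2

Eigenvalues and multiplicities (the geometric multiplicity of λ is n − rank(A − λI), which equals the number of Jordan blocks for λ):
  λ = 1: algebraic multiplicity = 2, geometric multiplicity = 2
  λ = 3: algebraic multiplicity = 1, geometric multiplicity = 1

Determining the block sizes for each eigenvalue:
  λ = 1: gm = am = 2, so every block has size 1 → block sizes [1, 1]
  λ = 3: one block (gm = 1), so the single block has size am = 1 → block sizes [1]

Assembling the blocks gives a Jordan form
J =
  [1, 0, 0]
  [0, 1, 0]
  [0, 0, 3]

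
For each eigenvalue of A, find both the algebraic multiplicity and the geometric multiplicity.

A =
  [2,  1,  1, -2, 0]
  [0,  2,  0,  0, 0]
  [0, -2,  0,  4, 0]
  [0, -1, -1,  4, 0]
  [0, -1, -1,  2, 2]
λ = 2: alg = 5, geom = 4

Step 1 — factor the characteristic polynomial to read off the algebraic multiplicities:
  χ_A(x) = (x - 2)^5

Step 2 — compute geometric multiplicities via the rank-nullity identity g(λ) = n − rank(A − λI):
  rank(A − (2)·I) = 1, so dim ker(A − (2)·I) = n − 1 = 4

Summary:
  λ = 2: algebraic multiplicity = 5, geometric multiplicity = 4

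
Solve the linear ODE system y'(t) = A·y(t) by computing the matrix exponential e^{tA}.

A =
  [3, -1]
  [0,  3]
e^{tA} =
  [exp(3*t), -t*exp(3*t)]
  [0, exp(3*t)]

Strategy: write A = P · J · P⁻¹ where J is a Jordan canonical form, so e^{tA} = P · e^{tJ} · P⁻¹, and e^{tJ} can be computed block-by-block.

A has Jordan form
J =
  [3, 1]
  [0, 3]
(up to reordering of blocks).

Per-block formulas:
  For a 2×2 Jordan block J_2(3): exp(t · J_2(3)) = e^(3t)·(I + t·N), where N is the 2×2 nilpotent shift.

After assembling e^{tJ} and conjugating by P, we get:

e^{tA} =
  [exp(3*t), -t*exp(3*t)]
  [0, exp(3*t)]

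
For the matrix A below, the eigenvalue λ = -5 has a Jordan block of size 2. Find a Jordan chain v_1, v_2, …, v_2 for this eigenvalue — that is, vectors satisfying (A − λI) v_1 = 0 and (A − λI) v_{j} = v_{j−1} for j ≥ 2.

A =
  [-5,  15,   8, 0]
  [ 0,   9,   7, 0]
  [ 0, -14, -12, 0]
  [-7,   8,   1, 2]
A Jordan chain for λ = -5 of length 2:
v_1 = (-1, 0, 0, -1)ᵀ
v_2 = (1, 1, -2, 0)ᵀ

Let N = A − (-5)·I. We want v_2 with N^2 v_2 = 0 but N^1 v_2 ≠ 0; then v_{j-1} := N · v_j for j = 2, …, 2.

Pick v_2 = (1, 1, -2, 0)ᵀ.
Then v_1 = N · v_2 = (-1, 0, 0, -1)ᵀ.

Sanity check: (A − (-5)·I) v_1 = (0, 0, 0, 0)ᵀ = 0. ✓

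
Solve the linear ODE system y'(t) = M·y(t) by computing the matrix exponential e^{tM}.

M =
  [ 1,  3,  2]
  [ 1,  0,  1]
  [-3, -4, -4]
e^{tM} =
  [t^2*exp(-t)/2 + 2*t*exp(-t) + exp(-t), t^2*exp(-t)/2 + 3*t*exp(-t), t^2*exp(-t)/2 + 2*t*exp(-t)]
  [t*exp(-t), t*exp(-t) + exp(-t), t*exp(-t)]
  [-t^2*exp(-t)/2 - 3*t*exp(-t), -t^2*exp(-t)/2 - 4*t*exp(-t), -t^2*exp(-t)/2 - 3*t*exp(-t) + exp(-t)]

Strategy: write M = P · J · P⁻¹ where J is a Jordan canonical form, so e^{tM} = P · e^{tJ} · P⁻¹, and e^{tJ} can be computed block-by-block.

M has Jordan form
J =
  [-1,  1,  0]
  [ 0, -1,  1]
  [ 0,  0, -1]
(up to reordering of blocks).

Per-block formulas:
  For a 3×3 Jordan block J_3(-1): exp(t · J_3(-1)) = e^(-1t)·(I + t·N + (t^2/2)·N^2), where N is the 3×3 nilpotent shift.

After assembling e^{tJ} and conjugating by P, we get:

e^{tM} =
  [t^2*exp(-t)/2 + 2*t*exp(-t) + exp(-t), t^2*exp(-t)/2 + 3*t*exp(-t), t^2*exp(-t)/2 + 2*t*exp(-t)]
  [t*exp(-t), t*exp(-t) + exp(-t), t*exp(-t)]
  [-t^2*exp(-t)/2 - 3*t*exp(-t), -t^2*exp(-t)/2 - 4*t*exp(-t), -t^2*exp(-t)/2 - 3*t*exp(-t) + exp(-t)]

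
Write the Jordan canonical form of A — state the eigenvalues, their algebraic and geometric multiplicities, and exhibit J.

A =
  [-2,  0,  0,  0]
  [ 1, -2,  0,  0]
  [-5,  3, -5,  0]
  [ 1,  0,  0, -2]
J_1(-5) ⊕ J_2(-2) ⊕ J_1(-2)

The characteristic polynomial is
  det(x·I − A) = x^4 + 11*x^3 + 42*x^2 + 68*x + 40 = (x + 2)^3*(x + 5)

Eigenvalues and multiplicities (the geometric multiplicity of λ is n − rank(A − λI), which equals the number of Jordan blocks for λ):
  λ = -5: algebraic multiplicity = 1, geometric multiplicity = 1
  λ = -2: algebraic multiplicity = 3, geometric multiplicity = 2

Determining the block sizes for each eigenvalue:
  λ = -5: one block (gm = 1), so the single block has size am = 1 → block sizes [1]
  λ = -2: 2 blocks summing to 3 forces exactly one block of size 2 and the rest size 1 → block sizes [2, 1]

Assembling the blocks gives a Jordan form
J =
  [-5,  0,  0,  0]
  [ 0, -2,  1,  0]
  [ 0,  0, -2,  0]
  [ 0,  0,  0, -2]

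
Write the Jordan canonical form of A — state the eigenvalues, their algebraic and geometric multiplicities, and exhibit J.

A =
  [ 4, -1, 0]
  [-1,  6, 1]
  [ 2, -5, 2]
J_3(4)

The characteristic polynomial is
  det(x·I − A) = x^3 - 12*x^2 + 48*x - 64 = (x - 4)^3

Eigenvalues and multiplicities (the geometric multiplicity of λ is n − rank(A − λI), which equals the number of Jordan blocks for λ):
  λ = 4: algebraic multiplicity = 3, geometric multiplicity = 1

Determining the block sizes for each eigenvalue:
  λ = 4: one block (gm = 1), so the single block has size am = 3 → block sizes [3]

Assembling the blocks gives a Jordan form
J =
  [4, 1, 0]
  [0, 4, 1]
  [0, 0, 4]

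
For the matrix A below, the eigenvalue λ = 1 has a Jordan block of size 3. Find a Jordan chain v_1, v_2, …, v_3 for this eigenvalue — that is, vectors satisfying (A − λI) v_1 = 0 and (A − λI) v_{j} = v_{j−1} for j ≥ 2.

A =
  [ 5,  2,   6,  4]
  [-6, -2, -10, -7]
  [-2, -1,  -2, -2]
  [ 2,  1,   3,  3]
A Jordan chain for λ = 1 of length 3:
v_1 = (-2, 3, 1, -1)ᵀ
v_2 = (6, -10, -3, 3)ᵀ
v_3 = (0, 0, 1, 0)ᵀ

Let N = A − (1)·I. We want v_3 with N^3 v_3 = 0 but N^2 v_3 ≠ 0; then v_{j-1} := N · v_j for j = 3, …, 2.

Pick v_3 = (0, 0, 1, 0)ᵀ.
Then v_2 = N · v_3 = (6, -10, -3, 3)ᵀ.
Then v_1 = N · v_2 = (-2, 3, 1, -1)ᵀ.

Sanity check: (A − (1)·I) v_1 = (0, 0, 0, 0)ᵀ = 0. ✓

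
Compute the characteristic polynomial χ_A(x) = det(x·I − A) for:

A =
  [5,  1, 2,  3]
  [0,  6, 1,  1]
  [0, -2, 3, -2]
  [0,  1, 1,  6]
x^4 - 20*x^3 + 150*x^2 - 500*x + 625

Expanding det(x·I − A) (e.g. by cofactor expansion or by noting that A is similar to its Jordan form J, which has the same characteristic polynomial as A) gives
  χ_A(x) = x^4 - 20*x^3 + 150*x^2 - 500*x + 625
which factors as (x - 5)^4. The eigenvalues (with algebraic multiplicities) are λ = 5 with multiplicity 4.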